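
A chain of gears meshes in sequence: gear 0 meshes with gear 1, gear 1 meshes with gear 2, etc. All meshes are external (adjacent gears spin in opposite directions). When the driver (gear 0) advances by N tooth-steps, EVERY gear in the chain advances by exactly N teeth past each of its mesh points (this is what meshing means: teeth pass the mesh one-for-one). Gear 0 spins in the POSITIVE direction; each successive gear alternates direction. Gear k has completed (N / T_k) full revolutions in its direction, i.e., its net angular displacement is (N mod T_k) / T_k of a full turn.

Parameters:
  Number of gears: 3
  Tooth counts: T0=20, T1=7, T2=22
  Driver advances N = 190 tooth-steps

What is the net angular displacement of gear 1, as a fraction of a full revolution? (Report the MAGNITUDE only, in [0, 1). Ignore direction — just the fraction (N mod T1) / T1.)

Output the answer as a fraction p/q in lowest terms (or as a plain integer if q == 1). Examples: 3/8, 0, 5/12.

Chain of 3 gears, tooth counts: [20, 7, 22]
  gear 0: T0=20, direction=positive, advance = 190 mod 20 = 10 teeth = 10/20 turn
  gear 1: T1=7, direction=negative, advance = 190 mod 7 = 1 teeth = 1/7 turn
  gear 2: T2=22, direction=positive, advance = 190 mod 22 = 14 teeth = 14/22 turn
Gear 1: 190 mod 7 = 1
Fraction = 1 / 7 = 1/7 (gcd(1,7)=1) = 1/7

Answer: 1/7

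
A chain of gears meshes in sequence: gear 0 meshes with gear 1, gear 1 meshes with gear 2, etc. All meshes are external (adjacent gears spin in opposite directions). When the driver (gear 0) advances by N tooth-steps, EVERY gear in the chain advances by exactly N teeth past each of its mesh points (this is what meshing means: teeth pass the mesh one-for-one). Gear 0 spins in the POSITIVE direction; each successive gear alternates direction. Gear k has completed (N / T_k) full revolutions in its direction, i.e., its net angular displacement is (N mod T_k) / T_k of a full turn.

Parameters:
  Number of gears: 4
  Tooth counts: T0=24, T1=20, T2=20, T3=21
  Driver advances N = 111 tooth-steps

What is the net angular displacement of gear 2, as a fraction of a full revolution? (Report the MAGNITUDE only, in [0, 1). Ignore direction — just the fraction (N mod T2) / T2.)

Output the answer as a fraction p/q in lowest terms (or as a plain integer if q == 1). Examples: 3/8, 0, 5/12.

Chain of 4 gears, tooth counts: [24, 20, 20, 21]
  gear 0: T0=24, direction=positive, advance = 111 mod 24 = 15 teeth = 15/24 turn
  gear 1: T1=20, direction=negative, advance = 111 mod 20 = 11 teeth = 11/20 turn
  gear 2: T2=20, direction=positive, advance = 111 mod 20 = 11 teeth = 11/20 turn
  gear 3: T3=21, direction=negative, advance = 111 mod 21 = 6 teeth = 6/21 turn
Gear 2: 111 mod 20 = 11
Fraction = 11 / 20 = 11/20 (gcd(11,20)=1) = 11/20

Answer: 11/20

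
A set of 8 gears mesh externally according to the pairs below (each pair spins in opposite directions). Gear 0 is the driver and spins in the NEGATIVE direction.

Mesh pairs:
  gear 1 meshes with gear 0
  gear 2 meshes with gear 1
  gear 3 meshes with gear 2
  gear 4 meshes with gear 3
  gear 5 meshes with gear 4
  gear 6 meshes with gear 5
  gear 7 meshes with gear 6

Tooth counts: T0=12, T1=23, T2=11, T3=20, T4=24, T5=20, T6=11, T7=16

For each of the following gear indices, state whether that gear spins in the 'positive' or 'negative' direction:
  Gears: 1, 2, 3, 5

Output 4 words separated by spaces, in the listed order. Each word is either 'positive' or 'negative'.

Answer: positive negative positive positive

Derivation:
Gear 0 (driver): negative (depth 0)
  gear 1: meshes with gear 0 -> depth 1 -> positive (opposite of gear 0)
  gear 2: meshes with gear 1 -> depth 2 -> negative (opposite of gear 1)
  gear 3: meshes with gear 2 -> depth 3 -> positive (opposite of gear 2)
  gear 4: meshes with gear 3 -> depth 4 -> negative (opposite of gear 3)
  gear 5: meshes with gear 4 -> depth 5 -> positive (opposite of gear 4)
  gear 6: meshes with gear 5 -> depth 6 -> negative (opposite of gear 5)
  gear 7: meshes with gear 6 -> depth 7 -> positive (opposite of gear 6)
Queried indices 1, 2, 3, 5 -> positive, negative, positive, positive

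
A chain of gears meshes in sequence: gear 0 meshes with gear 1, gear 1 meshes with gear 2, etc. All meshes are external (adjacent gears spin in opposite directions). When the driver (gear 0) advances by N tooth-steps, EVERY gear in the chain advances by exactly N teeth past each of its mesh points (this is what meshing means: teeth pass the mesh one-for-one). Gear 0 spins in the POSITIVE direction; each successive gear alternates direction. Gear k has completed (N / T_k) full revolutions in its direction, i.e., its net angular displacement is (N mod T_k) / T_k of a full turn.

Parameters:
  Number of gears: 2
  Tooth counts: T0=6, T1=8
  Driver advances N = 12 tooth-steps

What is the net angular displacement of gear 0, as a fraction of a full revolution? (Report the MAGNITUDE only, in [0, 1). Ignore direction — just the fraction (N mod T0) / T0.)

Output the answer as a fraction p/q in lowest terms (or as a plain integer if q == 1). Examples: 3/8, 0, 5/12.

Answer: 0

Derivation:
Chain of 2 gears, tooth counts: [6, 8]
  gear 0: T0=6, direction=positive, advance = 12 mod 6 = 0 teeth = 0/6 turn
  gear 1: T1=8, direction=negative, advance = 12 mod 8 = 4 teeth = 4/8 turn
Gear 0: 12 mod 6 = 0
Fraction = 0 / 6 = 0/1 (gcd(0,6)=6) = 0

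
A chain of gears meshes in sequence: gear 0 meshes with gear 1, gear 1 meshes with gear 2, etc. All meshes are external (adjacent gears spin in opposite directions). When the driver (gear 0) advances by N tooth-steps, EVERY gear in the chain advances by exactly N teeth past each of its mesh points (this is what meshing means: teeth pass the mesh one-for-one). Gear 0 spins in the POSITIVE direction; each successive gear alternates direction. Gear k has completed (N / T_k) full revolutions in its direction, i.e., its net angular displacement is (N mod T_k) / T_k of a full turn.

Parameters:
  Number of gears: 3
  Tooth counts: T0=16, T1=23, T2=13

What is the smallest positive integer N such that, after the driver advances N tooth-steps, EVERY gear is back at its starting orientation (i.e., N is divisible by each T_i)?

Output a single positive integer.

Answer: 4784

Derivation:
Gear k returns to start when N is a multiple of T_k.
All gears at start simultaneously when N is a common multiple of [16, 23, 13]; the smallest such N is lcm(16, 23, 13).
Start: lcm = T0 = 16
Fold in T1=23: gcd(16, 23) = 1; lcm(16, 23) = 16 * 23 / 1 = 368 / 1 = 368
Fold in T2=13: gcd(368, 13) = 1; lcm(368, 13) = 368 * 13 / 1 = 4784 / 1 = 4784
Full cycle length = 4784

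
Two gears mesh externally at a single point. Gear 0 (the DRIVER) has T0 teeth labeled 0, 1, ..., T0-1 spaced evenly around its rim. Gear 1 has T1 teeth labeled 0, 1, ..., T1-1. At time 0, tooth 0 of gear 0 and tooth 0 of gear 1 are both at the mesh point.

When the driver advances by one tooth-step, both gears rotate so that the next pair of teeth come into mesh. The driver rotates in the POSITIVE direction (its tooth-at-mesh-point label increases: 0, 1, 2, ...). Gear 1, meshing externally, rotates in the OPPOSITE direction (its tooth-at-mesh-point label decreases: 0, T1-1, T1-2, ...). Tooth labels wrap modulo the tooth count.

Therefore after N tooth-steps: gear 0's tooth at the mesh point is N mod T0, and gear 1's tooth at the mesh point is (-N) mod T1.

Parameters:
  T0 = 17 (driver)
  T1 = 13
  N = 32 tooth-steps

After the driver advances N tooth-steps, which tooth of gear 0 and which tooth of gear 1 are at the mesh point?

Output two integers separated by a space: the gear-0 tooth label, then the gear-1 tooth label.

Answer: 15 7

Derivation:
Gear 0 (driver, T0=17): tooth at mesh = N mod T0
  32 = 1 * 17 + 15, so 32 mod 17 = 15
  gear 0 tooth = 15
Gear 1 (driven, T1=13): tooth at mesh = (-N) mod T1
  32 = 2 * 13 + 6, so 32 mod 13 = 6
  (-32) mod 13 = (-6) mod 13 = 13 - 6 = 7
Mesh after 32 steps: gear-0 tooth 15 meets gear-1 tooth 7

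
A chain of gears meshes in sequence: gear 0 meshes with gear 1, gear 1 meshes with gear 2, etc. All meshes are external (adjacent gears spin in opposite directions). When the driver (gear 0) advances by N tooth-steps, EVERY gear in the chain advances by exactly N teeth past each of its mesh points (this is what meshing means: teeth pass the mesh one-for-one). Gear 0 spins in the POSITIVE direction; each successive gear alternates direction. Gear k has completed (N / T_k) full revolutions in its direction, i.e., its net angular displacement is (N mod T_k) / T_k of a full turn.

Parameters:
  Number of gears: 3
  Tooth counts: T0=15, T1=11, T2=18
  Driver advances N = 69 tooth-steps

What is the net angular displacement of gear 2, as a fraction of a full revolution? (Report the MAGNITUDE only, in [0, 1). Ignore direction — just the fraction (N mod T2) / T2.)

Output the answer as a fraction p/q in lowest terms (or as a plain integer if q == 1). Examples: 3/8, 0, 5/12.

Chain of 3 gears, tooth counts: [15, 11, 18]
  gear 0: T0=15, direction=positive, advance = 69 mod 15 = 9 teeth = 9/15 turn
  gear 1: T1=11, direction=negative, advance = 69 mod 11 = 3 teeth = 3/11 turn
  gear 2: T2=18, direction=positive, advance = 69 mod 18 = 15 teeth = 15/18 turn
Gear 2: 69 mod 18 = 15
Fraction = 15 / 18 = 5/6 (gcd(15,18)=3) = 5/6

Answer: 5/6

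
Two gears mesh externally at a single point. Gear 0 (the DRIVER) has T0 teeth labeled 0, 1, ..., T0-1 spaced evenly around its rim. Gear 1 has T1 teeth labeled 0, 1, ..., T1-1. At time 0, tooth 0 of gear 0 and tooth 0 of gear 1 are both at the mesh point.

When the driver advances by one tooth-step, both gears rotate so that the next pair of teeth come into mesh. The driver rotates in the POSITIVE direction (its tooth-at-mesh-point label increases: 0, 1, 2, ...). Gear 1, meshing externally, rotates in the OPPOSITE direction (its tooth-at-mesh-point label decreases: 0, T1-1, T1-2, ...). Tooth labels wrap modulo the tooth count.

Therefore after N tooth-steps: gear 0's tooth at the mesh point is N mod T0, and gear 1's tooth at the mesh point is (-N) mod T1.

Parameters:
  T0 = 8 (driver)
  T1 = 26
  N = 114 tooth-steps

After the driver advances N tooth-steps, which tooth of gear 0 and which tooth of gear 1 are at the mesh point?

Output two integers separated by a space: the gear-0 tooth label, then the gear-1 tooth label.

Gear 0 (driver, T0=8): tooth at mesh = N mod T0
  114 = 14 * 8 + 2, so 114 mod 8 = 2
  gear 0 tooth = 2
Gear 1 (driven, T1=26): tooth at mesh = (-N) mod T1
  114 = 4 * 26 + 10, so 114 mod 26 = 10
  (-114) mod 26 = (-10) mod 26 = 26 - 10 = 16
Mesh after 114 steps: gear-0 tooth 2 meets gear-1 tooth 16

Answer: 2 16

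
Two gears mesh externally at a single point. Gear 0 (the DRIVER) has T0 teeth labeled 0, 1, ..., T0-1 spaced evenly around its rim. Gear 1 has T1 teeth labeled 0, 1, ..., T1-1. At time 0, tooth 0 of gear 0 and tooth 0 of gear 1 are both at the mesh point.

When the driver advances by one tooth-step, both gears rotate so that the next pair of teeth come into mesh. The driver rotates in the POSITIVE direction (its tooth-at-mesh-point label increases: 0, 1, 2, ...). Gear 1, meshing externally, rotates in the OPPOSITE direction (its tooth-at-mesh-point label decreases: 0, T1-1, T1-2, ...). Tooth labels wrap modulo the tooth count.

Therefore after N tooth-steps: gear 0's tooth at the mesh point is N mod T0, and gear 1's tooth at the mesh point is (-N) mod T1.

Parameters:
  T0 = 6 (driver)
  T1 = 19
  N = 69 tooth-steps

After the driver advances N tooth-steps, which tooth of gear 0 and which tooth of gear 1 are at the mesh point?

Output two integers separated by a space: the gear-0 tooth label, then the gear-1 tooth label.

Gear 0 (driver, T0=6): tooth at mesh = N mod T0
  69 = 11 * 6 + 3, so 69 mod 6 = 3
  gear 0 tooth = 3
Gear 1 (driven, T1=19): tooth at mesh = (-N) mod T1
  69 = 3 * 19 + 12, so 69 mod 19 = 12
  (-69) mod 19 = (-12) mod 19 = 19 - 12 = 7
Mesh after 69 steps: gear-0 tooth 3 meets gear-1 tooth 7

Answer: 3 7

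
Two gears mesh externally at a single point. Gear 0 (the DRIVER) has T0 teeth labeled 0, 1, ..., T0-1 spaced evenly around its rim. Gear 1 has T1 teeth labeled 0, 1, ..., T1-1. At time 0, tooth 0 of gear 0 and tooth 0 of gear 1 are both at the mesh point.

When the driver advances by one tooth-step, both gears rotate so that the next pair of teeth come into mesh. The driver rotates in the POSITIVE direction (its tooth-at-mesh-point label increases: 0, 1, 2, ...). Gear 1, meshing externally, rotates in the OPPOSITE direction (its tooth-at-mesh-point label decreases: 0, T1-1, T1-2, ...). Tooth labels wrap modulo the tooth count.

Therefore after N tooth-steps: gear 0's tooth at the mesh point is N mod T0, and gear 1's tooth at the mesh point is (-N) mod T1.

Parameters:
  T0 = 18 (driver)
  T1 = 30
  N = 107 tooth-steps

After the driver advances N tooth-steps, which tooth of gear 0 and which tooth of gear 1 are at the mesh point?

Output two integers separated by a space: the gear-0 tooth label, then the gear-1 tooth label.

Answer: 17 13

Derivation:
Gear 0 (driver, T0=18): tooth at mesh = N mod T0
  107 = 5 * 18 + 17, so 107 mod 18 = 17
  gear 0 tooth = 17
Gear 1 (driven, T1=30): tooth at mesh = (-N) mod T1
  107 = 3 * 30 + 17, so 107 mod 30 = 17
  (-107) mod 30 = (-17) mod 30 = 30 - 17 = 13
Mesh after 107 steps: gear-0 tooth 17 meets gear-1 tooth 13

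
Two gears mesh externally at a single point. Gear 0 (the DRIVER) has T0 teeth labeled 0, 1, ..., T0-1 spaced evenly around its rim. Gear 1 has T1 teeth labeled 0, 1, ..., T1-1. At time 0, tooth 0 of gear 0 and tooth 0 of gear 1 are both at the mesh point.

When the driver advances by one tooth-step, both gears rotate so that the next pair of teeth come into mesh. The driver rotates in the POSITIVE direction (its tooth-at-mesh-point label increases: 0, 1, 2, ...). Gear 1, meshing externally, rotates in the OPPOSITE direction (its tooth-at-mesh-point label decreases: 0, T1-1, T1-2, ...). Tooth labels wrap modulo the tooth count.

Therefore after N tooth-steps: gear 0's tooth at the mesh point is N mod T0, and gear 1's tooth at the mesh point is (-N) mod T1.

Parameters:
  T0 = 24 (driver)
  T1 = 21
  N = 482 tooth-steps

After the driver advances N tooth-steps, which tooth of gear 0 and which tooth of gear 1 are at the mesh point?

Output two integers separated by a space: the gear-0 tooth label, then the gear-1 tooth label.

Gear 0 (driver, T0=24): tooth at mesh = N mod T0
  482 = 20 * 24 + 2, so 482 mod 24 = 2
  gear 0 tooth = 2
Gear 1 (driven, T1=21): tooth at mesh = (-N) mod T1
  482 = 22 * 21 + 20, so 482 mod 21 = 20
  (-482) mod 21 = (-20) mod 21 = 21 - 20 = 1
Mesh after 482 steps: gear-0 tooth 2 meets gear-1 tooth 1

Answer: 2 1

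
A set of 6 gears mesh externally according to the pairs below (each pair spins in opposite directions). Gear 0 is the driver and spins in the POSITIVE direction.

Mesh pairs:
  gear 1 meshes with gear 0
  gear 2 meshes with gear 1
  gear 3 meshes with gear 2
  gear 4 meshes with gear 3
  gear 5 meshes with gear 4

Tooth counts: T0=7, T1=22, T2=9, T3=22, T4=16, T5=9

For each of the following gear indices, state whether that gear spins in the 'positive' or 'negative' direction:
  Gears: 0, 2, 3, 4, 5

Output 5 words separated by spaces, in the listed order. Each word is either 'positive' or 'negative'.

Gear 0 (driver): positive (depth 0)
  gear 1: meshes with gear 0 -> depth 1 -> negative (opposite of gear 0)
  gear 2: meshes with gear 1 -> depth 2 -> positive (opposite of gear 1)
  gear 3: meshes with gear 2 -> depth 3 -> negative (opposite of gear 2)
  gear 4: meshes with gear 3 -> depth 4 -> positive (opposite of gear 3)
  gear 5: meshes with gear 4 -> depth 5 -> negative (opposite of gear 4)
Queried indices 0, 2, 3, 4, 5 -> positive, positive, negative, positive, negative

Answer: positive positive negative positive negative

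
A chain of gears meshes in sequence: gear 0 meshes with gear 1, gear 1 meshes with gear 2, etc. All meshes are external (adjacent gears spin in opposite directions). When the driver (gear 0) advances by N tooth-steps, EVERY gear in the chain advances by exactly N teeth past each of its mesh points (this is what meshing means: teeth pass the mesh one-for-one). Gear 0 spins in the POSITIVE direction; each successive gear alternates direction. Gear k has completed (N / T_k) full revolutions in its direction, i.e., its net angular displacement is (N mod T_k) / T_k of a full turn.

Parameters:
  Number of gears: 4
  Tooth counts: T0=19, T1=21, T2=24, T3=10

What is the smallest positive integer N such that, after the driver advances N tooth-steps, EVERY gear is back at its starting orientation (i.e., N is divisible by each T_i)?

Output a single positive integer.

Answer: 15960

Derivation:
Gear k returns to start when N is a multiple of T_k.
All gears at start simultaneously when N is a common multiple of [19, 21, 24, 10]; the smallest such N is lcm(19, 21, 24, 10).
Start: lcm = T0 = 19
Fold in T1=21: gcd(19, 21) = 1; lcm(19, 21) = 19 * 21 / 1 = 399 / 1 = 399
Fold in T2=24: gcd(399, 24) = 3; lcm(399, 24) = 399 * 24 / 3 = 9576 / 3 = 3192
Fold in T3=10: gcd(3192, 10) = 2; lcm(3192, 10) = 3192 * 10 / 2 = 31920 / 2 = 15960
Full cycle length = 15960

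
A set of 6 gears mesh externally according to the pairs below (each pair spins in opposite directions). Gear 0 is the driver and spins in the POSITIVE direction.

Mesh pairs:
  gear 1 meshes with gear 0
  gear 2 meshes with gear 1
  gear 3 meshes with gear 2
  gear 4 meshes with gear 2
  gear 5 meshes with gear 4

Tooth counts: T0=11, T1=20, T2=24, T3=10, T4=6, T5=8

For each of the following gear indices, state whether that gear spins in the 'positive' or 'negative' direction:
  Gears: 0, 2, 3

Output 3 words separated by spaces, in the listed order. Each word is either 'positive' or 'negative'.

Gear 0 (driver): positive (depth 0)
  gear 1: meshes with gear 0 -> depth 1 -> negative (opposite of gear 0)
  gear 2: meshes with gear 1 -> depth 2 -> positive (opposite of gear 1)
  gear 3: meshes with gear 2 -> depth 3 -> negative (opposite of gear 2)
  gear 4: meshes with gear 2 -> depth 3 -> negative (opposite of gear 2)
  gear 5: meshes with gear 4 -> depth 4 -> positive (opposite of gear 4)
Queried indices 0, 2, 3 -> positive, positive, negative

Answer: positive positive negative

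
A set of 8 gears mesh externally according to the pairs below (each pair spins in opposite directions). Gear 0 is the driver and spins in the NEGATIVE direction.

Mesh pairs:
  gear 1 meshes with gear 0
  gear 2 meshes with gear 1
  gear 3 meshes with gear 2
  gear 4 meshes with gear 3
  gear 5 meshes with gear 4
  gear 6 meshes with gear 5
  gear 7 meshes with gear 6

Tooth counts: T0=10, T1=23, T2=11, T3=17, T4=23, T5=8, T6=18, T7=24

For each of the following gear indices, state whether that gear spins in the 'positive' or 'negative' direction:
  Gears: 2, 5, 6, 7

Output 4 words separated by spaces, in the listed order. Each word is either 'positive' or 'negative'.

Gear 0 (driver): negative (depth 0)
  gear 1: meshes with gear 0 -> depth 1 -> positive (opposite of gear 0)
  gear 2: meshes with gear 1 -> depth 2 -> negative (opposite of gear 1)
  gear 3: meshes with gear 2 -> depth 3 -> positive (opposite of gear 2)
  gear 4: meshes with gear 3 -> depth 4 -> negative (opposite of gear 3)
  gear 5: meshes with gear 4 -> depth 5 -> positive (opposite of gear 4)
  gear 6: meshes with gear 5 -> depth 6 -> negative (opposite of gear 5)
  gear 7: meshes with gear 6 -> depth 7 -> positive (opposite of gear 6)
Queried indices 2, 5, 6, 7 -> negative, positive, negative, positive

Answer: negative positive negative positive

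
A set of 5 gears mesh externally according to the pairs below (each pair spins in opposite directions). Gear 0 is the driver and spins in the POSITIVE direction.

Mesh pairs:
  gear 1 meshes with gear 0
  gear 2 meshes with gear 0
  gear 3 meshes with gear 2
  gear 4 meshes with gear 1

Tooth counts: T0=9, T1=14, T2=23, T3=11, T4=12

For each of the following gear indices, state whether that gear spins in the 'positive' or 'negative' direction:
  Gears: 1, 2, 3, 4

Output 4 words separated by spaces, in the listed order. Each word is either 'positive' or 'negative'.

Gear 0 (driver): positive (depth 0)
  gear 1: meshes with gear 0 -> depth 1 -> negative (opposite of gear 0)
  gear 2: meshes with gear 0 -> depth 1 -> negative (opposite of gear 0)
  gear 3: meshes with gear 2 -> depth 2 -> positive (opposite of gear 2)
  gear 4: meshes with gear 1 -> depth 2 -> positive (opposite of gear 1)
Queried indices 1, 2, 3, 4 -> negative, negative, positive, positive

Answer: negative negative positive positive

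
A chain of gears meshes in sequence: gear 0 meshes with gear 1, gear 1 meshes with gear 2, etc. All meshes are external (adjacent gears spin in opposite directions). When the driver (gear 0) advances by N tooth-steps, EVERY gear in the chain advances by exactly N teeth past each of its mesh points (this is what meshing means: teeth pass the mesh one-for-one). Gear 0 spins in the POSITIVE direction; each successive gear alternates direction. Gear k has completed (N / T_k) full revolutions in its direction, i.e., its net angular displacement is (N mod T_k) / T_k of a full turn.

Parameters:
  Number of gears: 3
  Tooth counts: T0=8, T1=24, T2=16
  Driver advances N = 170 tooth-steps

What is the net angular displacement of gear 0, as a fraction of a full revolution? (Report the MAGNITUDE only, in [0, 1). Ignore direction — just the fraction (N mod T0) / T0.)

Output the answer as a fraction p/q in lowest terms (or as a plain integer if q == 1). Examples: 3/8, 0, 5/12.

Chain of 3 gears, tooth counts: [8, 24, 16]
  gear 0: T0=8, direction=positive, advance = 170 mod 8 = 2 teeth = 2/8 turn
  gear 1: T1=24, direction=negative, advance = 170 mod 24 = 2 teeth = 2/24 turn
  gear 2: T2=16, direction=positive, advance = 170 mod 16 = 10 teeth = 10/16 turn
Gear 0: 170 mod 8 = 2
Fraction = 2 / 8 = 1/4 (gcd(2,8)=2) = 1/4

Answer: 1/4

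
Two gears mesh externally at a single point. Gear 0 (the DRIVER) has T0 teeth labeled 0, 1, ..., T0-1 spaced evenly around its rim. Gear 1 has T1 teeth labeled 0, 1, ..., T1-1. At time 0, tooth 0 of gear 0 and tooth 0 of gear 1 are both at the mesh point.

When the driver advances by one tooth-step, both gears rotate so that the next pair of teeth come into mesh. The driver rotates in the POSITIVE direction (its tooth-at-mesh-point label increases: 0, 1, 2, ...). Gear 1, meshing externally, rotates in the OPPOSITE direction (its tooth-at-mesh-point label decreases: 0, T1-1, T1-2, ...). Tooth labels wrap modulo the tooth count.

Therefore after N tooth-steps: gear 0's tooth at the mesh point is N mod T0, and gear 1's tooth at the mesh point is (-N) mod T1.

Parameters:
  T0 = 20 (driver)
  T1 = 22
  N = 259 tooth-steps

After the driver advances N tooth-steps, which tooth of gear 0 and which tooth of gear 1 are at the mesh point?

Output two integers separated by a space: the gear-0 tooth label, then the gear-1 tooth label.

Gear 0 (driver, T0=20): tooth at mesh = N mod T0
  259 = 12 * 20 + 19, so 259 mod 20 = 19
  gear 0 tooth = 19
Gear 1 (driven, T1=22): tooth at mesh = (-N) mod T1
  259 = 11 * 22 + 17, so 259 mod 22 = 17
  (-259) mod 22 = (-17) mod 22 = 22 - 17 = 5
Mesh after 259 steps: gear-0 tooth 19 meets gear-1 tooth 5

Answer: 19 5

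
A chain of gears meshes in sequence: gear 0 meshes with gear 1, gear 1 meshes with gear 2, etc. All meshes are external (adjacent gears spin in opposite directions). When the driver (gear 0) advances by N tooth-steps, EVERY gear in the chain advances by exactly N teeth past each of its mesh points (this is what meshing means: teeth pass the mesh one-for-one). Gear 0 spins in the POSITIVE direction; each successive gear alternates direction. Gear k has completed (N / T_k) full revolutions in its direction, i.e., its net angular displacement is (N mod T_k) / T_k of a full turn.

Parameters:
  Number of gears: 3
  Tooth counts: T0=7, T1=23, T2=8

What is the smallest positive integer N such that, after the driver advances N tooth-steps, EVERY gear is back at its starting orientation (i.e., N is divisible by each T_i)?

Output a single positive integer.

Answer: 1288

Derivation:
Gear k returns to start when N is a multiple of T_k.
All gears at start simultaneously when N is a common multiple of [7, 23, 8]; the smallest such N is lcm(7, 23, 8).
Start: lcm = T0 = 7
Fold in T1=23: gcd(7, 23) = 1; lcm(7, 23) = 7 * 23 / 1 = 161 / 1 = 161
Fold in T2=8: gcd(161, 8) = 1; lcm(161, 8) = 161 * 8 / 1 = 1288 / 1 = 1288
Full cycle length = 1288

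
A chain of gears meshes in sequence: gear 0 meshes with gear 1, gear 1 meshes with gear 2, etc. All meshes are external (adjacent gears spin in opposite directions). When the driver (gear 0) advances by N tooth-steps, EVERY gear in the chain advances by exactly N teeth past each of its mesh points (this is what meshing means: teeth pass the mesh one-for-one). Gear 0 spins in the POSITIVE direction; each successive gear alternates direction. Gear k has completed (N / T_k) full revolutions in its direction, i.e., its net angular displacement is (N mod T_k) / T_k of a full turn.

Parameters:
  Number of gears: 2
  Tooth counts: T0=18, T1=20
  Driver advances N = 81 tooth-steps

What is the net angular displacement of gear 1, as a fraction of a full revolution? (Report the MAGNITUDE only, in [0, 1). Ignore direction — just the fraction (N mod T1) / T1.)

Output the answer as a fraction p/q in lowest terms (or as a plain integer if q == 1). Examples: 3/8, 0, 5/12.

Chain of 2 gears, tooth counts: [18, 20]
  gear 0: T0=18, direction=positive, advance = 81 mod 18 = 9 teeth = 9/18 turn
  gear 1: T1=20, direction=negative, advance = 81 mod 20 = 1 teeth = 1/20 turn
Gear 1: 81 mod 20 = 1
Fraction = 1 / 20 = 1/20 (gcd(1,20)=1) = 1/20

Answer: 1/20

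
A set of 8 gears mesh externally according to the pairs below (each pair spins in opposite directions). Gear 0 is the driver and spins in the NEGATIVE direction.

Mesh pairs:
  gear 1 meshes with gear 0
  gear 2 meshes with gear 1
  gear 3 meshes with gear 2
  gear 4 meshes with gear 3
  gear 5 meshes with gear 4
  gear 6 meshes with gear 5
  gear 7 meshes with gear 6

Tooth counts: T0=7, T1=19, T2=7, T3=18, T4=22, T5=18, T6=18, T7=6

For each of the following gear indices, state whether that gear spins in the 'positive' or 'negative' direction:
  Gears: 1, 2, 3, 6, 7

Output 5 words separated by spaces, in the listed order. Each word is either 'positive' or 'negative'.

Answer: positive negative positive negative positive

Derivation:
Gear 0 (driver): negative (depth 0)
  gear 1: meshes with gear 0 -> depth 1 -> positive (opposite of gear 0)
  gear 2: meshes with gear 1 -> depth 2 -> negative (opposite of gear 1)
  gear 3: meshes with gear 2 -> depth 3 -> positive (opposite of gear 2)
  gear 4: meshes with gear 3 -> depth 4 -> negative (opposite of gear 3)
  gear 5: meshes with gear 4 -> depth 5 -> positive (opposite of gear 4)
  gear 6: meshes with gear 5 -> depth 6 -> negative (opposite of gear 5)
  gear 7: meshes with gear 6 -> depth 7 -> positive (opposite of gear 6)
Queried indices 1, 2, 3, 6, 7 -> positive, negative, positive, negative, positive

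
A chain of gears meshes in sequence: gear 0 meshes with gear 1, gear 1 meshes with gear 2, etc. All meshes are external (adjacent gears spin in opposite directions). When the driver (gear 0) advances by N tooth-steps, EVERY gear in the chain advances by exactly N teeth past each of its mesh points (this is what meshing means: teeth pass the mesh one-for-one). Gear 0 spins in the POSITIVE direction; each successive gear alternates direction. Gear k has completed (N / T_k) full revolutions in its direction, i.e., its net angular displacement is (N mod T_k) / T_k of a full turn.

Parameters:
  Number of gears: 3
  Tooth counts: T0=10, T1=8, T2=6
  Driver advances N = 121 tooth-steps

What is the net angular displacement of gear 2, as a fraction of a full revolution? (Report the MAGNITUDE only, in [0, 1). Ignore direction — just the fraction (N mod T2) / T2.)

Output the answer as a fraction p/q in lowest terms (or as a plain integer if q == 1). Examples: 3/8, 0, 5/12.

Answer: 1/6

Derivation:
Chain of 3 gears, tooth counts: [10, 8, 6]
  gear 0: T0=10, direction=positive, advance = 121 mod 10 = 1 teeth = 1/10 turn
  gear 1: T1=8, direction=negative, advance = 121 mod 8 = 1 teeth = 1/8 turn
  gear 2: T2=6, direction=positive, advance = 121 mod 6 = 1 teeth = 1/6 turn
Gear 2: 121 mod 6 = 1
Fraction = 1 / 6 = 1/6 (gcd(1,6)=1) = 1/6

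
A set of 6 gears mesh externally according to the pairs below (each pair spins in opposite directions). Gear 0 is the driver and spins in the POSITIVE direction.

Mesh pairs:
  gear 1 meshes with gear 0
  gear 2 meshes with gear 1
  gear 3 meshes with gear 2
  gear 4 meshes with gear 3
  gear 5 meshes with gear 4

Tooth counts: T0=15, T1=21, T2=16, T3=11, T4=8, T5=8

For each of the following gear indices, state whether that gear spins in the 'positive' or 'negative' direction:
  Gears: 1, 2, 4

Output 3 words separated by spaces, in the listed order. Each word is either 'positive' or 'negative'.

Answer: negative positive positive

Derivation:
Gear 0 (driver): positive (depth 0)
  gear 1: meshes with gear 0 -> depth 1 -> negative (opposite of gear 0)
  gear 2: meshes with gear 1 -> depth 2 -> positive (opposite of gear 1)
  gear 3: meshes with gear 2 -> depth 3 -> negative (opposite of gear 2)
  gear 4: meshes with gear 3 -> depth 4 -> positive (opposite of gear 3)
  gear 5: meshes with gear 4 -> depth 5 -> negative (opposite of gear 4)
Queried indices 1, 2, 4 -> negative, positive, positive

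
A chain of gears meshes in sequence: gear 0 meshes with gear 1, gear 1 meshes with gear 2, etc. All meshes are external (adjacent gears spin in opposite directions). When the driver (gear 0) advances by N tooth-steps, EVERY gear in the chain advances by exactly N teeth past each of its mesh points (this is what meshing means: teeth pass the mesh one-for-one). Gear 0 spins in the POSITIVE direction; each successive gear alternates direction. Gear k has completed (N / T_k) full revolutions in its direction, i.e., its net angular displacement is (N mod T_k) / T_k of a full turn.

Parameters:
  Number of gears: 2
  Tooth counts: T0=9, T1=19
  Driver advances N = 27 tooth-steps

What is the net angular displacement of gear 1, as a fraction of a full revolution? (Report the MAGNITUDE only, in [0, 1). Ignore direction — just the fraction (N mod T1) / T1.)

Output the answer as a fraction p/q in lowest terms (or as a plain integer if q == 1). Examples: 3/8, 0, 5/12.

Chain of 2 gears, tooth counts: [9, 19]
  gear 0: T0=9, direction=positive, advance = 27 mod 9 = 0 teeth = 0/9 turn
  gear 1: T1=19, direction=negative, advance = 27 mod 19 = 8 teeth = 8/19 turn
Gear 1: 27 mod 19 = 8
Fraction = 8 / 19 = 8/19 (gcd(8,19)=1) = 8/19

Answer: 8/19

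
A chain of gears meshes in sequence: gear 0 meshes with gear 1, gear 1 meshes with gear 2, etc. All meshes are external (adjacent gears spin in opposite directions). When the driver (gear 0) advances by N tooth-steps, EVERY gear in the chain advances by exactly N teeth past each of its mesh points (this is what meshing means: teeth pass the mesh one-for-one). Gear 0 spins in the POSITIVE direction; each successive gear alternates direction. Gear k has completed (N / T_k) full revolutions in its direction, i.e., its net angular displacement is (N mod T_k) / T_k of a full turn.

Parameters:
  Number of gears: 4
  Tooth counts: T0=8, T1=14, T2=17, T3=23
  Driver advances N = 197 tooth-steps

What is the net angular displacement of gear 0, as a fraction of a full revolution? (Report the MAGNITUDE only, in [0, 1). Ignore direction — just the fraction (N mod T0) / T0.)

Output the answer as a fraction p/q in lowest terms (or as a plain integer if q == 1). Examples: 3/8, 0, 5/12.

Chain of 4 gears, tooth counts: [8, 14, 17, 23]
  gear 0: T0=8, direction=positive, advance = 197 mod 8 = 5 teeth = 5/8 turn
  gear 1: T1=14, direction=negative, advance = 197 mod 14 = 1 teeth = 1/14 turn
  gear 2: T2=17, direction=positive, advance = 197 mod 17 = 10 teeth = 10/17 turn
  gear 3: T3=23, direction=negative, advance = 197 mod 23 = 13 teeth = 13/23 turn
Gear 0: 197 mod 8 = 5
Fraction = 5 / 8 = 5/8 (gcd(5,8)=1) = 5/8

Answer: 5/8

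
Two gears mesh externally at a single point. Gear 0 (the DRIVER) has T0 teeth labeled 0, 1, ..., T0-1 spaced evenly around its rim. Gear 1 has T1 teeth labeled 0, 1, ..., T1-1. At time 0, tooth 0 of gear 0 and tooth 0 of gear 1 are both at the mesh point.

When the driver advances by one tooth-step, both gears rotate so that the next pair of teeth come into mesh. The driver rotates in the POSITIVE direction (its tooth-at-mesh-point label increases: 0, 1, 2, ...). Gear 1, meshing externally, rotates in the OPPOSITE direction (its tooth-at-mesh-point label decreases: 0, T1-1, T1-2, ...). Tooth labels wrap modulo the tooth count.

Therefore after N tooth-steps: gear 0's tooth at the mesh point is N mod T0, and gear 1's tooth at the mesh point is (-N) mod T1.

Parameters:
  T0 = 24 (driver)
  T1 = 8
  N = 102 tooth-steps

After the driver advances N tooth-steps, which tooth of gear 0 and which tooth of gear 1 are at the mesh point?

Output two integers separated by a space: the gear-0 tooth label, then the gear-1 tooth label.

Answer: 6 2

Derivation:
Gear 0 (driver, T0=24): tooth at mesh = N mod T0
  102 = 4 * 24 + 6, so 102 mod 24 = 6
  gear 0 tooth = 6
Gear 1 (driven, T1=8): tooth at mesh = (-N) mod T1
  102 = 12 * 8 + 6, so 102 mod 8 = 6
  (-102) mod 8 = (-6) mod 8 = 8 - 6 = 2
Mesh after 102 steps: gear-0 tooth 6 meets gear-1 tooth 2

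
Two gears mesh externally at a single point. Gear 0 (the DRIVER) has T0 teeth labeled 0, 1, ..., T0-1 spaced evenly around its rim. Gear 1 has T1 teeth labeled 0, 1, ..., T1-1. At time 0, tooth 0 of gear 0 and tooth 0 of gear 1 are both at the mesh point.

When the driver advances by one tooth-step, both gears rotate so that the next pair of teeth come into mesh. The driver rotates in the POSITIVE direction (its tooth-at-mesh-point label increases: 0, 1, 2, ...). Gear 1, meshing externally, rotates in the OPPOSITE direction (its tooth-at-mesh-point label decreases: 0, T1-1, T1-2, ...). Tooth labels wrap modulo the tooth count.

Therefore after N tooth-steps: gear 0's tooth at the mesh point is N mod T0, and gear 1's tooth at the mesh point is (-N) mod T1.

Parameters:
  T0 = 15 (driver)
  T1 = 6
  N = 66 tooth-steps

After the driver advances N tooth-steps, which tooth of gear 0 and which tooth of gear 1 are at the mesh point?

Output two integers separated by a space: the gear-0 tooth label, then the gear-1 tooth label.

Answer: 6 0

Derivation:
Gear 0 (driver, T0=15): tooth at mesh = N mod T0
  66 = 4 * 15 + 6, so 66 mod 15 = 6
  gear 0 tooth = 6
Gear 1 (driven, T1=6): tooth at mesh = (-N) mod T1
  66 = 11 * 6 + 0, so 66 mod 6 = 0
  (-66) mod 6 = 0
Mesh after 66 steps: gear-0 tooth 6 meets gear-1 tooth 0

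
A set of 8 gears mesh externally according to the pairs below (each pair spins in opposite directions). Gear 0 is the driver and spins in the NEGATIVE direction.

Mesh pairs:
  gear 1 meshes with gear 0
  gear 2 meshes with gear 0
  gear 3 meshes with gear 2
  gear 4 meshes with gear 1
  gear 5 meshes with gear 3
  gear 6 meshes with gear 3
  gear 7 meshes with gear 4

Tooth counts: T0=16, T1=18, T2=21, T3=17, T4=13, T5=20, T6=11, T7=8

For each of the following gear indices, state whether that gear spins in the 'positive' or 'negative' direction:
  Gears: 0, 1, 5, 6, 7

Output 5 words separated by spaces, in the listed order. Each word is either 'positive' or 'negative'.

Answer: negative positive positive positive positive

Derivation:
Gear 0 (driver): negative (depth 0)
  gear 1: meshes with gear 0 -> depth 1 -> positive (opposite of gear 0)
  gear 2: meshes with gear 0 -> depth 1 -> positive (opposite of gear 0)
  gear 3: meshes with gear 2 -> depth 2 -> negative (opposite of gear 2)
  gear 4: meshes with gear 1 -> depth 2 -> negative (opposite of gear 1)
  gear 5: meshes with gear 3 -> depth 3 -> positive (opposite of gear 3)
  gear 6: meshes with gear 3 -> depth 3 -> positive (opposite of gear 3)
  gear 7: meshes with gear 4 -> depth 3 -> positive (opposite of gear 4)
Queried indices 0, 1, 5, 6, 7 -> negative, positive, positive, positive, positive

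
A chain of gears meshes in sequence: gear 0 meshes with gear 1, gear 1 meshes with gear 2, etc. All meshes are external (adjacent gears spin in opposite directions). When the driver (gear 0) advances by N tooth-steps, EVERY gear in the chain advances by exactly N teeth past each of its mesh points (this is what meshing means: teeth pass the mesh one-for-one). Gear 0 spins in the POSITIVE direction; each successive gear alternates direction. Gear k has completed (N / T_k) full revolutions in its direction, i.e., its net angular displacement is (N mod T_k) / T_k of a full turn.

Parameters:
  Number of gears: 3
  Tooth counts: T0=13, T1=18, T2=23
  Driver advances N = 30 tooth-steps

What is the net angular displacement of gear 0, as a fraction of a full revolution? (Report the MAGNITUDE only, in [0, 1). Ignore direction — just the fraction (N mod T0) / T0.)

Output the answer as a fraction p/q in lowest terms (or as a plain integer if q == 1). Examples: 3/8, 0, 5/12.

Answer: 4/13

Derivation:
Chain of 3 gears, tooth counts: [13, 18, 23]
  gear 0: T0=13, direction=positive, advance = 30 mod 13 = 4 teeth = 4/13 turn
  gear 1: T1=18, direction=negative, advance = 30 mod 18 = 12 teeth = 12/18 turn
  gear 2: T2=23, direction=positive, advance = 30 mod 23 = 7 teeth = 7/23 turn
Gear 0: 30 mod 13 = 4
Fraction = 4 / 13 = 4/13 (gcd(4,13)=1) = 4/13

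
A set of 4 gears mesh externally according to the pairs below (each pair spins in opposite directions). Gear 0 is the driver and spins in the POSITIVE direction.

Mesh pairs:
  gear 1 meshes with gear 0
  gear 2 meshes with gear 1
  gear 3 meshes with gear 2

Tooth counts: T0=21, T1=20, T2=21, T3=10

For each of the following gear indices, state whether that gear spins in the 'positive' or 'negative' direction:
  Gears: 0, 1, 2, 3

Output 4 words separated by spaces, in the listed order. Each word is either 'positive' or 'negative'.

Gear 0 (driver): positive (depth 0)
  gear 1: meshes with gear 0 -> depth 1 -> negative (opposite of gear 0)
  gear 2: meshes with gear 1 -> depth 2 -> positive (opposite of gear 1)
  gear 3: meshes with gear 2 -> depth 3 -> negative (opposite of gear 2)
Queried indices 0, 1, 2, 3 -> positive, negative, positive, negative

Answer: positive negative positive negative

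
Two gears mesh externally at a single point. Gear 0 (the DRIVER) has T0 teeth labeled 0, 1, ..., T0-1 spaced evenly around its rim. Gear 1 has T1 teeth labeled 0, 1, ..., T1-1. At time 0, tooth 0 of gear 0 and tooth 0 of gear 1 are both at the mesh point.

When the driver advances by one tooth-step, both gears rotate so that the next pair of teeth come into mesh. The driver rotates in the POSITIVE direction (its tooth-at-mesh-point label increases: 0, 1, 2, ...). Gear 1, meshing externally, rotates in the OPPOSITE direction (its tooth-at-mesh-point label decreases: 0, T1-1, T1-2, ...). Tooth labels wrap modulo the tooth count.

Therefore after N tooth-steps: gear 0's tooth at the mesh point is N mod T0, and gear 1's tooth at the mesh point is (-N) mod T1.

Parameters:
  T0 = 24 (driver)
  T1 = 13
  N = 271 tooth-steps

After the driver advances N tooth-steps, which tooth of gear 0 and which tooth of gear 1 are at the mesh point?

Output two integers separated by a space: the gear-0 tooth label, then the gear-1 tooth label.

Answer: 7 2

Derivation:
Gear 0 (driver, T0=24): tooth at mesh = N mod T0
  271 = 11 * 24 + 7, so 271 mod 24 = 7
  gear 0 tooth = 7
Gear 1 (driven, T1=13): tooth at mesh = (-N) mod T1
  271 = 20 * 13 + 11, so 271 mod 13 = 11
  (-271) mod 13 = (-11) mod 13 = 13 - 11 = 2
Mesh after 271 steps: gear-0 tooth 7 meets gear-1 tooth 2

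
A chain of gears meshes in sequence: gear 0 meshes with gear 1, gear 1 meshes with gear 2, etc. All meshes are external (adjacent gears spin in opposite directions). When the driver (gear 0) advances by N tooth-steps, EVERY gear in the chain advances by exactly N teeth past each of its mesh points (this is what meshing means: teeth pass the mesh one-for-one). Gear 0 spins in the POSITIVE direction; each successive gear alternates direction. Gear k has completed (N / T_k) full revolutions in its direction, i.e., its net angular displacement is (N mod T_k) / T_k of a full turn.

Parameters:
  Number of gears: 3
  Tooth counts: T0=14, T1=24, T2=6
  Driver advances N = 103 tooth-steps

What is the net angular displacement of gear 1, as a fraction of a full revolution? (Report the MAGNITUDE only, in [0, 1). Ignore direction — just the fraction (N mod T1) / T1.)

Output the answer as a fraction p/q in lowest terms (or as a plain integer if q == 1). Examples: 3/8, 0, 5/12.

Answer: 7/24

Derivation:
Chain of 3 gears, tooth counts: [14, 24, 6]
  gear 0: T0=14, direction=positive, advance = 103 mod 14 = 5 teeth = 5/14 turn
  gear 1: T1=24, direction=negative, advance = 103 mod 24 = 7 teeth = 7/24 turn
  gear 2: T2=6, direction=positive, advance = 103 mod 6 = 1 teeth = 1/6 turn
Gear 1: 103 mod 24 = 7
Fraction = 7 / 24 = 7/24 (gcd(7,24)=1) = 7/24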